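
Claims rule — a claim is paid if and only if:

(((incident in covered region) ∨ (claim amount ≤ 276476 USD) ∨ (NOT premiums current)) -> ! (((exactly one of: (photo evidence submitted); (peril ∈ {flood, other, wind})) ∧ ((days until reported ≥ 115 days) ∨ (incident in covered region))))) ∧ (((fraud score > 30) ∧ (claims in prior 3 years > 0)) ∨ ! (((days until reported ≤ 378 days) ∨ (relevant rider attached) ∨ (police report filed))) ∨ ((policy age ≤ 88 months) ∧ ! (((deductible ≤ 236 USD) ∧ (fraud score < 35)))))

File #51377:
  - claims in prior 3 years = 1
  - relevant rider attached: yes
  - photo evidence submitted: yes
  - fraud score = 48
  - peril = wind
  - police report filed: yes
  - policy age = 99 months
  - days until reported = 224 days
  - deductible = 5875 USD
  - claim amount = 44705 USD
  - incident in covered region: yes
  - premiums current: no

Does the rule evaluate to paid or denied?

Paid

Atomic conditions:
  incident in covered region: yes → true
  claim amount ≤ 276476 USD: 44705 ≤ 276476 is true
  NOT premiums current: no → true
  photo evidence submitted: yes → true
  peril ∈ {flood, other, wind}: wind is in the set → true
  days until reported ≥ 115 days: 224 ≥ 115 is true
  fraud score > 30: 48 > 30 is true
  claims in prior 3 years > 0: 1 > 0 is true
  days until reported ≤ 378 days: 224 ≤ 378 is true
  relevant rider attached: yes → true
  police report filed: yes → true
  policy age ≤ 88 months: 99 ≤ 88 is false
  deductible ≤ 236 USD: 5875 ≤ 236 is false
  fraud score < 35: 48 < 35 is false
Combine:
[1.1] true OR true OR true = true
[1.2.1.1] exactly-one(true, true) = false
[1.2.1.2] true OR true = true
[1.2.1] false AND true = false
[1.2] NOT false = true
[1] true → true = true
[2.1] true AND true = true
[2.2.1] true OR true OR true = true
[2.2] NOT true = false
[2.3.2.1] false AND false = false
[2.3.2] NOT false = true
[2.3] false AND true = false
[2] true OR false OR false = true
[root] true AND true = true
Overall: true → paid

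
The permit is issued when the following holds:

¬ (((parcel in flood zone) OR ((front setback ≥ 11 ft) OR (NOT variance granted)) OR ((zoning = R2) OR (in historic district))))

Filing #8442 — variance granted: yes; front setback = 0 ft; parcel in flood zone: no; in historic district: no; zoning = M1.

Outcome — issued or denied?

Issued

Atomic conditions:
  parcel in flood zone: no → false
  front setback ≥ 11 ft: 0 ≥ 11 is false
  NOT variance granted: yes → false
  zoning = R2: M1 == R2 is false
  in historic district: no → false
Combine:
[1.2] false OR false = false
[1.3] false OR false = false
[1] false OR false OR false = false
[root] NOT false = true
Overall: true → issued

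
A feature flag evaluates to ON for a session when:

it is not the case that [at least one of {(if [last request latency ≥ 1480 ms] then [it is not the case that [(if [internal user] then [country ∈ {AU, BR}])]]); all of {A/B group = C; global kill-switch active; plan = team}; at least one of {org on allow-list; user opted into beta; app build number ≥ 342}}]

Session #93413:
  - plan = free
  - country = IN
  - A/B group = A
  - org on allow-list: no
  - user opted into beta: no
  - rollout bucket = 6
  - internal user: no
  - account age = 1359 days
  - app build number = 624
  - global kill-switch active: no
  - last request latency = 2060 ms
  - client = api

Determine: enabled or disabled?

Disabled

Atomic conditions:
  last request latency ≥ 1480 ms: 2060 ≥ 1480 is true
  internal user: no → false
  country ∈ {AU, BR}: IN is not in the set → false
  A/B group = C: A == C is false
  global kill-switch active: no → false
  plan = team: free == team is false
  org on allow-list: no → false
  user opted into beta: no → false
  app build number ≥ 342: 624 ≥ 342 is true
Combine:
[1.1.2.1] false → false (antecedent false ⇒ implication holds) = true
[1.1.2] NOT true = false
[1.1] true → false = false
[1.2] false AND false AND false = false
[1.3] false OR false OR true = true
[1] false OR false OR true = true
[root] NOT true = false
Overall: false → disabled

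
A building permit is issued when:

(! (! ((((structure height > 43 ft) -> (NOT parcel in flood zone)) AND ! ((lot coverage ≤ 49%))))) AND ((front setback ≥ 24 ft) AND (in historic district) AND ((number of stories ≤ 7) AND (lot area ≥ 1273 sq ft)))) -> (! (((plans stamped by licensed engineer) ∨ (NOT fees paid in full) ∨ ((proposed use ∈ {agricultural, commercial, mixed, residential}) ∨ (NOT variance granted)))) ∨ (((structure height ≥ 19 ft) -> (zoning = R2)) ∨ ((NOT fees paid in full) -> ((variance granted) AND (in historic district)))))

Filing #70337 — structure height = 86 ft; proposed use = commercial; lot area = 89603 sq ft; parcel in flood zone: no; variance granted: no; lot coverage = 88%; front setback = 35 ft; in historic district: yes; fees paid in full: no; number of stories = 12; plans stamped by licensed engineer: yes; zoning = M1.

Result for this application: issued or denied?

Atomic conditions:
  structure height > 43 ft: 86 > 43 is true
  NOT parcel in flood zone: no → true
  lot coverage ≤ 49%: 88 ≤ 49 is false
  front setback ≥ 24 ft: 35 ≥ 24 is true
  in historic district: yes → true
  number of stories ≤ 7: 12 ≤ 7 is false
  lot area ≥ 1273 sq ft: 89603 ≥ 1273 is true
  plans stamped by licensed engineer: yes → true
  NOT fees paid in full: no → true
  proposed use ∈ {agricultural, commercial, mixed, residential}: commercial is in the set → true
  NOT variance granted: no → true
  structure height ≥ 19 ft: 86 ≥ 19 is true
  zoning = R2: M1 == R2 is false
  variance granted: no → false
Combine:
[1.1.1.1.1] true → true = true
[1.1.1.1.2] NOT false = true
[1.1.1.1] true AND true = true
[1.1.1] NOT true = false
[1.1] NOT false = true
[1.2.3] false AND true = false
[1.2] true AND true AND false = false
[1] true AND false = false
[2.1.1.3] true OR true = true
[2.1.1] true OR true OR true = true
[2.1] NOT true = false
[2.2.1] true → false = false
[2.2.2.2] false AND true = false
[2.2.2] true → false = false
[2.2] false OR false = false
[2] false OR false = false
[root] false → false (antecedent false ⇒ implication holds) = true
Overall: true → issued

Issued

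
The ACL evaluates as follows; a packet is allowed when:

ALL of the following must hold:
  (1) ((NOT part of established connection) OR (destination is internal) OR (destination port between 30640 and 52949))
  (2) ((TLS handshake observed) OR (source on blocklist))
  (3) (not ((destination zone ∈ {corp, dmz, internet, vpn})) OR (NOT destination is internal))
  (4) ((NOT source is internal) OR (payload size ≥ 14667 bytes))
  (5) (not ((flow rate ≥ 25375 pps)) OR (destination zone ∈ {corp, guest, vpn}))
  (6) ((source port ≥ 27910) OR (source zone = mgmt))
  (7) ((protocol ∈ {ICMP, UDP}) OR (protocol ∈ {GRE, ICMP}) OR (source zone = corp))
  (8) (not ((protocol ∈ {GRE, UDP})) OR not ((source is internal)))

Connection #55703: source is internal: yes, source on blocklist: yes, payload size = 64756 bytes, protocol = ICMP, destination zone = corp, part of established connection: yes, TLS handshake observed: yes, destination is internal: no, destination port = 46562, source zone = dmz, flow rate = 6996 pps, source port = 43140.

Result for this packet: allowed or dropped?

Allowed

Atomic conditions:
  NOT part of established connection: yes → false
  destination is internal: no → false
  destination port between 30640 and 52949: 46562 in [30640, 52949] is true
  TLS handshake observed: yes → true
  source on blocklist: yes → true
  destination zone ∈ {corp, dmz, internet, vpn}: corp is in the set → true
  NOT destination is internal: no → true
  NOT source is internal: yes → false
  payload size ≥ 14667 bytes: 64756 ≥ 14667 is true
  flow rate ≥ 25375 pps: 6996 ≥ 25375 is false
  destination zone ∈ {corp, guest, vpn}: corp is in the set → true
  source port ≥ 27910: 43140 ≥ 27910 is true
  source zone = mgmt: dmz == mgmt is false
  protocol ∈ {ICMP, UDP}: ICMP is in the set → true
  protocol ∈ {GRE, ICMP}: ICMP is in the set → true
  source zone = corp: dmz == corp is false
  protocol ∈ {GRE, UDP}: ICMP is not in the set → false
  source is internal: yes → true
Combine:
[1] false OR false OR true = true
[2] true OR true = true
[3.1] NOT true = false
[3] false OR true = true
[4] false OR true = true
[5.1] NOT false = true
[5] true OR true = true
[6] true OR false = true
[7] true OR true OR false = true
[8.1] NOT false = true
[8.2] NOT true = false
[8] true OR false = true
[root] true AND true AND true AND true AND true AND true AND true AND true = true
Overall: true → allowed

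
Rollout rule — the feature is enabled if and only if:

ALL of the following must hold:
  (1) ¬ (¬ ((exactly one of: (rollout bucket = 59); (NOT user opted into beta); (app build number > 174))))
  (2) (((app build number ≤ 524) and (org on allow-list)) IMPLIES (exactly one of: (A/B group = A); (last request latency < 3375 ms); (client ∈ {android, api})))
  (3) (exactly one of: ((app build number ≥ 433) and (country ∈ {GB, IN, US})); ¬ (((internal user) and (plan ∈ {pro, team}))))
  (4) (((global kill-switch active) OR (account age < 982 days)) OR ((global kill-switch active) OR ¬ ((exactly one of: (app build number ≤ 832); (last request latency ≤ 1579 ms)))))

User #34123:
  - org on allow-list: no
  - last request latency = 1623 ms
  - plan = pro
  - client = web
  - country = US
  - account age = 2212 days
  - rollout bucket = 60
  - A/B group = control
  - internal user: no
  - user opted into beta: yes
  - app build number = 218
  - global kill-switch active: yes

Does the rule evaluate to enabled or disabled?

Atomic conditions:
  rollout bucket = 59: 60 == 59 is false
  NOT user opted into beta: yes → false
  app build number > 174: 218 > 174 is true
  app build number ≤ 524: 218 ≤ 524 is true
  org on allow-list: no → false
  A/B group = A: control == A is false
  last request latency < 3375 ms: 1623 < 3375 is true
  client ∈ {android, api}: web is not in the set → false
  app build number ≥ 433: 218 ≥ 433 is false
  country ∈ {GB, IN, US}: US is in the set → true
  internal user: no → false
  plan ∈ {pro, team}: pro is in the set → true
  global kill-switch active: yes → true
  account age < 982 days: 2212 < 982 is false
  app build number ≤ 832: 218 ≤ 832 is true
  last request latency ≤ 1579 ms: 1623 ≤ 1579 is false
Combine:
[1.1.1] exactly-one(false, false, true) = true
[1.1] NOT true = false
[1] NOT false = true
[2.1] true AND false = false
[2.2] exactly-one(false, true, false) = true
[2] false → true (antecedent false ⇒ implication holds) = true
[3.1] false AND true = false
[3.2.1] false AND true = false
[3.2] NOT false = true
[3] exactly-one(false, true) = true
[4.1] true OR false = true
[4.2.2.1] exactly-one(true, false) = true
[4.2.2] NOT true = false
[4.2] true OR false = true
[4] true OR true = true
[root] true AND true AND true AND true = true
Overall: true → enabled

Enabled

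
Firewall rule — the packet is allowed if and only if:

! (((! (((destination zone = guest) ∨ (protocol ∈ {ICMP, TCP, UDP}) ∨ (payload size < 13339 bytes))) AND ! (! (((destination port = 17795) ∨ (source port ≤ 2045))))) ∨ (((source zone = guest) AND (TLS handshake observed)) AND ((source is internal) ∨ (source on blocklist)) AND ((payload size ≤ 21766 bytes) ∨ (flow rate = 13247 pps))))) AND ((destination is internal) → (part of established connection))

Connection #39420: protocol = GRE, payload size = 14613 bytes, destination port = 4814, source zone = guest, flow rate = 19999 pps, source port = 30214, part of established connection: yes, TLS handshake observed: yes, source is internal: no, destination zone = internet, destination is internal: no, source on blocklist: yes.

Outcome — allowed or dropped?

Atomic conditions:
  destination zone = guest: internet == guest is false
  protocol ∈ {ICMP, TCP, UDP}: GRE is not in the set → false
  payload size < 13339 bytes: 14613 < 13339 is false
  destination port = 17795: 4814 == 17795 is false
  source port ≤ 2045: 30214 ≤ 2045 is false
  source zone = guest: guest == guest is true
  TLS handshake observed: yes → true
  source is internal: no → false
  source on blocklist: yes → true
  payload size ≤ 21766 bytes: 14613 ≤ 21766 is true
  flow rate = 13247 pps: 19999 == 13247 is false
  destination is internal: no → false
  part of established connection: yes → true
Combine:
[1.1.1.1.1] false OR false OR false = false
[1.1.1.1] NOT false = true
[1.1.1.2.1.1] false OR false = false
[1.1.1.2.1] NOT false = true
[1.1.1.2] NOT true = false
[1.1.1] true AND false = false
[1.1.2.1] true AND true = true
[1.1.2.2] false OR true = true
[1.1.2.3] true OR false = true
[1.1.2] true AND true AND true = true
[1.1] false OR true = true
[1] NOT true = false
[2] false → true (antecedent false ⇒ implication holds) = true
[root] false AND true = false
Overall: false → dropped

Dropped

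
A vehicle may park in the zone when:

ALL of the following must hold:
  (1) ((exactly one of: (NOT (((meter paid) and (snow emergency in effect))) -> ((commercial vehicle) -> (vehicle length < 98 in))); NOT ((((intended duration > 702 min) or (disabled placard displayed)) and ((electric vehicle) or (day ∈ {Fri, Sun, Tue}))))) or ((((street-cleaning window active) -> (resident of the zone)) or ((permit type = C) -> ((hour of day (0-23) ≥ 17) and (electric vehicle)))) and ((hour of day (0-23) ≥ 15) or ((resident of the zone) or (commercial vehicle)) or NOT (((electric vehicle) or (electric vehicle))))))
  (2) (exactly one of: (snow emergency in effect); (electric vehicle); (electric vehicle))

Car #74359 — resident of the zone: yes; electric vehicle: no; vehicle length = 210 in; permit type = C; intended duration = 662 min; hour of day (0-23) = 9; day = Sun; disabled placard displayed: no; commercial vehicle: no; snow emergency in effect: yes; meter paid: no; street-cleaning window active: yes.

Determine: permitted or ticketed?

Atomic conditions:
  meter paid: no → false
  snow emergency in effect: yes → true
  commercial vehicle: no → false
  vehicle length < 98 in: 210 < 98 is false
  intended duration > 702 min: 662 > 702 is false
  disabled placard displayed: no → false
  electric vehicle: no → false
  day ∈ {Fri, Sun, Tue}: Sun is in the set → true
  street-cleaning window active: yes → true
  resident of the zone: yes → true
  permit type = C: C == C is true
  hour of day (0-23) ≥ 17: 9 ≥ 17 is false
  hour of day (0-23) ≥ 15: 9 ≥ 15 is false
Combine:
[1.1.1.1.1] false AND true = false
[1.1.1.1] NOT false = true
[1.1.1.2] false → false (antecedent false ⇒ implication holds) = true
[1.1.1] true → true = true
[1.1.2.1.1] false OR false = false
[1.1.2.1.2] false OR true = true
[1.1.2.1] false AND true = false
[1.1.2] NOT false = true
[1.1] exactly-one(true, true) = false
[1.2.1.1] true → true = true
[1.2.1.2.2] false AND false = false
[1.2.1.2] true → false = false
[1.2.1] true OR false = true
[1.2.2.2] true OR false = true
[1.2.2.3.1] false OR false = false
[1.2.2.3] NOT false = true
[1.2.2] false OR true OR true = true
[1.2] true AND true = true
[1] false OR true = true
[2] exactly-one(true, false, false) = true
[root] true AND true = true
Overall: true → permitted

Permitted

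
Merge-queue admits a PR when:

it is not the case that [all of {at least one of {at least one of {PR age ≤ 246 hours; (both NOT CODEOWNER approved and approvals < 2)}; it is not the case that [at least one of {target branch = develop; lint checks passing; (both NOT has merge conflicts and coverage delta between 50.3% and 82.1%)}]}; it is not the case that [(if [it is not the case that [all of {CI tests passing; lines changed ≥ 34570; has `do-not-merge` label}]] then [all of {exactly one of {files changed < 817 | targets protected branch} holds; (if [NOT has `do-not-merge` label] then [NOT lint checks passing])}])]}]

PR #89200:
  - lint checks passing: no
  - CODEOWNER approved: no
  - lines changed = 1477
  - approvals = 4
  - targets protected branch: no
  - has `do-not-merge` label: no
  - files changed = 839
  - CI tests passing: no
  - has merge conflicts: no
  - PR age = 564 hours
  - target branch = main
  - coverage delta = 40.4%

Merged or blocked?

Atomic conditions:
  PR age ≤ 246 hours: 564 ≤ 246 is false
  NOT CODEOWNER approved: no → true
  approvals < 2: 4 < 2 is false
  target branch = develop: main == develop is false
  lint checks passing: no → false
  NOT has merge conflicts: no → true
  coverage delta between 50.3% and 82.1%: 40.4 in [50.3, 82.1] is false
  CI tests passing: no → false
  lines changed ≥ 34570: 1477 ≥ 34570 is false
  has `do-not-merge` label: no → false
  files changed < 817: 839 < 817 is false
  targets protected branch: no → false
  NOT has `do-not-merge` label: no → true
  NOT lint checks passing: no → true
Combine:
[1.1.1.2] true AND false = false
[1.1.1] false OR false = false
[1.1.2.1.3] true AND false = false
[1.1.2.1] false OR false OR false = false
[1.1.2] NOT false = true
[1.1] false OR true = true
[1.2.1.1.1] false AND false AND false = false
[1.2.1.1] NOT false = true
[1.2.1.2.1] exactly-one(false, false) = false
[1.2.1.2.2] true → true = true
[1.2.1.2] false AND true = false
[1.2.1] true → false = false
[1.2] NOT false = true
[1] true AND true = true
[root] NOT true = false
Overall: false → blocked

Blocked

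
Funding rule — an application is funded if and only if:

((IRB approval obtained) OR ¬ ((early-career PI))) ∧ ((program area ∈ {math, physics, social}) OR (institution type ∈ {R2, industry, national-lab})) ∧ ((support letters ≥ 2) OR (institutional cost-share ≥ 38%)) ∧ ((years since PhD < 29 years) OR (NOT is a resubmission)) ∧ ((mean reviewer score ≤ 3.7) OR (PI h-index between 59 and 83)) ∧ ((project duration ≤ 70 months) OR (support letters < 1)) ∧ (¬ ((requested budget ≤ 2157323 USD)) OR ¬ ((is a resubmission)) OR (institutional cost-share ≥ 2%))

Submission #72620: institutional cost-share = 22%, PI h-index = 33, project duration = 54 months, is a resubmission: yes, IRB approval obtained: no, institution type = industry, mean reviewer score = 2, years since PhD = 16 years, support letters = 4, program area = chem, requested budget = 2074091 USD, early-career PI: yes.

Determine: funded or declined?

Declined

Atomic conditions:
  IRB approval obtained: no → false
  early-career PI: yes → true
  program area ∈ {math, physics, social}: chem is not in the set → false
  institution type ∈ {R2, industry, national-lab}: industry is in the set → true
  support letters ≥ 2: 4 ≥ 2 is true
  institutional cost-share ≥ 38%: 22 ≥ 38 is false
  years since PhD < 29 years: 16 < 29 is true
  NOT is a resubmission: yes → false
  mean reviewer score ≤ 3.7: 2 ≤ 3.7 is true
  PI h-index between 59 and 83: 33 in [59, 83] is false
  project duration ≤ 70 months: 54 ≤ 70 is true
  support letters < 1: 4 < 1 is false
  requested budget ≤ 2157323 USD: 2074091 ≤ 2157323 is true
  is a resubmission: yes → true
  institutional cost-share ≥ 2%: 22 ≥ 2 is true
Combine:
[1.2] NOT true = false
[1] false OR false = false
[2] false OR true = true
[3] true OR false = true
[4] true OR false = true
[5] true OR false = true
[6] true OR false = true
[7.1] NOT true = false
[7.2] NOT true = false
[7] false OR false OR true = true
[root] false AND true AND true AND true AND true AND true AND true = false
Overall: false → declined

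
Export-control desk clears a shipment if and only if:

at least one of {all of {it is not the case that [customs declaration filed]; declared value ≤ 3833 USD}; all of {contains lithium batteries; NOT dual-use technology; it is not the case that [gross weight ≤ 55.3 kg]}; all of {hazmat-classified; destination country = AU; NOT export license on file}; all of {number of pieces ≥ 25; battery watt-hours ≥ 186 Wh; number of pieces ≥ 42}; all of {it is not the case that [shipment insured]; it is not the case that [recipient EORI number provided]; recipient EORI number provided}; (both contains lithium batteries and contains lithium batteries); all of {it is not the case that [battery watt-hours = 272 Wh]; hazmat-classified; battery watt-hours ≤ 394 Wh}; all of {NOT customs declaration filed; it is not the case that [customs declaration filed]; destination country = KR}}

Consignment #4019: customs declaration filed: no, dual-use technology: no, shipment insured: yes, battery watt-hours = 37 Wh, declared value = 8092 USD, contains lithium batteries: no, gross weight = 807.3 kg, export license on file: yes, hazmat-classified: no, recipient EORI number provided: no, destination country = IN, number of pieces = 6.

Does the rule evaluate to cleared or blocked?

Blocked

Atomic conditions:
  customs declaration filed: no → false
  declared value ≤ 3833 USD: 8092 ≤ 3833 is false
  contains lithium batteries: no → false
  NOT dual-use technology: no → true
  gross weight ≤ 55.3 kg: 807.3 ≤ 55.3 is false
  hazmat-classified: no → false
  destination country = AU: IN == AU is false
  NOT export license on file: yes → false
  number of pieces ≥ 25: 6 ≥ 25 is false
  battery watt-hours ≥ 186 Wh: 37 ≥ 186 is false
  number of pieces ≥ 42: 6 ≥ 42 is false
  shipment insured: yes → true
  recipient EORI number provided: no → false
  battery watt-hours = 272 Wh: 37 == 272 is false
  battery watt-hours ≤ 394 Wh: 37 ≤ 394 is true
  NOT customs declaration filed: no → true
  destination country = KR: IN == KR is false
Combine:
[1.1] NOT false = true
[1] true AND false = false
[2.3] NOT false = true
[2] false AND true AND true = false
[3] false AND false AND false = false
[4] false AND false AND false = false
[5.1] NOT true = false
[5.2] NOT false = true
[5] false AND true AND false = false
[6] false AND false = false
[7.1] NOT false = true
[7] true AND false AND true = false
[8.2] NOT false = true
[8] true AND true AND false = false
[root] false OR false OR false OR false OR false OR false OR false OR false = false
Overall: false → blocked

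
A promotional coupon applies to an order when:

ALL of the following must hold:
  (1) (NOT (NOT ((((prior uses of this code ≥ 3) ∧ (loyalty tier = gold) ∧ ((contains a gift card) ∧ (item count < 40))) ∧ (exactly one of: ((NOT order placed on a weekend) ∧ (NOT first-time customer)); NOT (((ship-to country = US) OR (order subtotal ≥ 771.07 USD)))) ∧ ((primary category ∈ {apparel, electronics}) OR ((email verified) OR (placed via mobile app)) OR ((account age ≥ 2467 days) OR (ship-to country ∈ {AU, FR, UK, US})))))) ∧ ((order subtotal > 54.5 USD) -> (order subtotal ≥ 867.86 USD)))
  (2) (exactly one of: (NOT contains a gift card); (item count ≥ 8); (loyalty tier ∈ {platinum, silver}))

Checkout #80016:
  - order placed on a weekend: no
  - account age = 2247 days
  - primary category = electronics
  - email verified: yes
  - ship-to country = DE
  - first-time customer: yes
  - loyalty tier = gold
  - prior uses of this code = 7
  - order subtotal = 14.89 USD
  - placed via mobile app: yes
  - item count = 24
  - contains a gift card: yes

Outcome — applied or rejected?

Applied

Atomic conditions:
  prior uses of this code ≥ 3: 7 ≥ 3 is true
  loyalty tier = gold: gold == gold is true
  contains a gift card: yes → true
  item count < 40: 24 < 40 is true
  NOT order placed on a weekend: no → true
  NOT first-time customer: yes → false
  ship-to country = US: DE == US is false
  order subtotal ≥ 771.07 USD: 14.89 ≥ 771.07 is false
  primary category ∈ {apparel, electronics}: electronics is in the set → true
  email verified: yes → true
  placed via mobile app: yes → true
  account age ≥ 2467 days: 2247 ≥ 2467 is false
  ship-to country ∈ {AU, FR, UK, US}: DE is not in the set → false
  order subtotal > 54.5 USD: 14.89 > 54.5 is false
  order subtotal ≥ 867.86 USD: 14.89 ≥ 867.86 is false
  NOT contains a gift card: yes → false
  item count ≥ 8: 24 ≥ 8 is true
  loyalty tier ∈ {platinum, silver}: gold is not in the set → false
Combine:
[1.1.1.1.1.3] true AND true = true
[1.1.1.1.1] true AND true AND true = true
[1.1.1.1.2.1] true AND false = false
[1.1.1.1.2.2.1] false OR false = false
[1.1.1.1.2.2] NOT false = true
[1.1.1.1.2] exactly-one(false, true) = true
[1.1.1.1.3.2] true OR true = true
[1.1.1.1.3.3] false OR false = false
[1.1.1.1.3] true OR true OR false = true
[1.1.1.1] true AND true AND true = true
[1.1.1] NOT true = false
[1.1] NOT false = true
[1.2] false → false (antecedent false ⇒ implication holds) = true
[1] true AND true = true
[2] exactly-one(false, true, false) = true
[root] true AND true = true
Overall: true → applied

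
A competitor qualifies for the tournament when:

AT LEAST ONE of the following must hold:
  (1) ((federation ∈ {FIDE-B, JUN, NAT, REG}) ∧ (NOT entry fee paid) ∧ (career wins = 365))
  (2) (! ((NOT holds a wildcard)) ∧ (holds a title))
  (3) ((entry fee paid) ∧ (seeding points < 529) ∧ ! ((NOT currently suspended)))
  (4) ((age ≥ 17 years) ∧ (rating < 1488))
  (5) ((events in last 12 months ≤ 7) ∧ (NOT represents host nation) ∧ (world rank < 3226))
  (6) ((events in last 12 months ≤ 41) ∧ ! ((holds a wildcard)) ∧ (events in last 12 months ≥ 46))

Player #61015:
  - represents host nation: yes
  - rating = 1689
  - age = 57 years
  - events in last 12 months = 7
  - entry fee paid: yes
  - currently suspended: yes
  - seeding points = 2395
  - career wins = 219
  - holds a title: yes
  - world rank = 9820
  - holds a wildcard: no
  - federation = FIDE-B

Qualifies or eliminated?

Eliminated

Atomic conditions:
  federation ∈ {FIDE-B, JUN, NAT, REG}: FIDE-B is in the set → true
  NOT entry fee paid: yes → false
  career wins = 365: 219 == 365 is false
  NOT holds a wildcard: no → true
  holds a title: yes → true
  entry fee paid: yes → true
  seeding points < 529: 2395 < 529 is false
  NOT currently suspended: yes → false
  age ≥ 17 years: 57 ≥ 17 is true
  rating < 1488: 1689 < 1488 is false
  events in last 12 months ≤ 7: 7 ≤ 7 is true
  NOT represents host nation: yes → false
  world rank < 3226: 9820 < 3226 is false
  events in last 12 months ≤ 41: 7 ≤ 41 is true
  holds a wildcard: no → false
  events in last 12 months ≥ 46: 7 ≥ 46 is false
Combine:
[1] true AND false AND false = false
[2.1] NOT true = false
[2] false AND true = false
[3.3] NOT false = true
[3] true AND false AND true = false
[4] true AND false = false
[5] true AND false AND false = false
[6.2] NOT false = true
[6] true AND true AND false = false
[root] false OR false OR false OR false OR false OR false = false
Overall: false → eliminated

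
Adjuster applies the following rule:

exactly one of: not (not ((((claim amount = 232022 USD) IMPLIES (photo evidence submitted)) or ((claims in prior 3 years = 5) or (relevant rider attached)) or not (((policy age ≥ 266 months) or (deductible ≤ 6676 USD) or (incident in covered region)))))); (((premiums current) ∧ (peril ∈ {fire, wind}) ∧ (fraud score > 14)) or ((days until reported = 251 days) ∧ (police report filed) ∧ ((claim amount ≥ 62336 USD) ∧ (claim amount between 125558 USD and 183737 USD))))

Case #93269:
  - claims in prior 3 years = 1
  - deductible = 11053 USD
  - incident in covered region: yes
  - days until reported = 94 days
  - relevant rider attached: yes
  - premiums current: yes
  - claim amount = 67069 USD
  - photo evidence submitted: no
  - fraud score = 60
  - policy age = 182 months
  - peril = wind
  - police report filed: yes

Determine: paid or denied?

Atomic conditions:
  claim amount = 232022 USD: 67069 == 232022 is false
  photo evidence submitted: no → false
  claims in prior 3 years = 5: 1 == 5 is false
  relevant rider attached: yes → true
  policy age ≥ 266 months: 182 ≥ 266 is false
  deductible ≤ 6676 USD: 11053 ≤ 6676 is false
  incident in covered region: yes → true
  premiums current: yes → true
  peril ∈ {fire, wind}: wind is in the set → true
  fraud score > 14: 60 > 14 is true
  days until reported = 251 days: 94 == 251 is false
  police report filed: yes → true
  claim amount ≥ 62336 USD: 67069 ≥ 62336 is true
  claim amount between 125558 USD and 183737 USD: 67069 in [125558, 183737] is false
Combine:
[1.1.1.1] false → false (antecedent false ⇒ implication holds) = true
[1.1.1.2] false OR true = true
[1.1.1.3.1] false OR false OR true = true
[1.1.1.3] NOT true = false
[1.1.1] true OR true OR false = true
[1.1] NOT true = false
[1] NOT false = true
[2.1] true AND true AND true = true
[2.2.3] true AND false = false
[2.2] false AND true AND false = false
[2] true OR false = true
[root] exactly-one(true, true) = false
Overall: false → denied

Denied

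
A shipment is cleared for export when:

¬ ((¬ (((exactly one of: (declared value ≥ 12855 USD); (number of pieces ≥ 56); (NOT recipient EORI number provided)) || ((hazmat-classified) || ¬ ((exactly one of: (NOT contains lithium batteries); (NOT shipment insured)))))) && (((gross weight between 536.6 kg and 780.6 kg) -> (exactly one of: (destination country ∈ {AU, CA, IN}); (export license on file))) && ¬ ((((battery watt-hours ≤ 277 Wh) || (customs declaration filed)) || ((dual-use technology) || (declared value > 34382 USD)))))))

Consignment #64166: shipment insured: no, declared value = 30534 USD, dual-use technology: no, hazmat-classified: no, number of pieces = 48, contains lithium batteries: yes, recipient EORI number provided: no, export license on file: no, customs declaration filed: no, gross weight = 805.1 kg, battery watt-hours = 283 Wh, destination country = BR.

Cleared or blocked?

Atomic conditions:
  declared value ≥ 12855 USD: 30534 ≥ 12855 is true
  number of pieces ≥ 56: 48 ≥ 56 is false
  NOT recipient EORI number provided: no → true
  hazmat-classified: no → false
  NOT contains lithium batteries: yes → false
  NOT shipment insured: no → true
  gross weight between 536.6 kg and 780.6 kg: 805.1 in [536.6, 780.6] is false
  destination country ∈ {AU, CA, IN}: BR is not in the set → false
  export license on file: no → false
  battery watt-hours ≤ 277 Wh: 283 ≤ 277 is false
  customs declaration filed: no → false
  dual-use technology: no → false
  declared value > 34382 USD: 30534 > 34382 is false
Combine:
[1.1.1.1] exactly-one(true, false, true) = false
[1.1.1.2.2.1] exactly-one(false, true) = true
[1.1.1.2.2] NOT true = false
[1.1.1.2] false OR false = false
[1.1.1] false OR false = false
[1.1] NOT false = true
[1.2.1.2] exactly-one(false, false) = false
[1.2.1] false → false (antecedent false ⇒ implication holds) = true
[1.2.2.1.1] false OR false = false
[1.2.2.1.2] false OR false = false
[1.2.2.1] false OR false = false
[1.2.2] NOT false = true
[1.2] true AND true = true
[1] true AND true = true
[root] NOT true = false
Overall: false → blocked

Blocked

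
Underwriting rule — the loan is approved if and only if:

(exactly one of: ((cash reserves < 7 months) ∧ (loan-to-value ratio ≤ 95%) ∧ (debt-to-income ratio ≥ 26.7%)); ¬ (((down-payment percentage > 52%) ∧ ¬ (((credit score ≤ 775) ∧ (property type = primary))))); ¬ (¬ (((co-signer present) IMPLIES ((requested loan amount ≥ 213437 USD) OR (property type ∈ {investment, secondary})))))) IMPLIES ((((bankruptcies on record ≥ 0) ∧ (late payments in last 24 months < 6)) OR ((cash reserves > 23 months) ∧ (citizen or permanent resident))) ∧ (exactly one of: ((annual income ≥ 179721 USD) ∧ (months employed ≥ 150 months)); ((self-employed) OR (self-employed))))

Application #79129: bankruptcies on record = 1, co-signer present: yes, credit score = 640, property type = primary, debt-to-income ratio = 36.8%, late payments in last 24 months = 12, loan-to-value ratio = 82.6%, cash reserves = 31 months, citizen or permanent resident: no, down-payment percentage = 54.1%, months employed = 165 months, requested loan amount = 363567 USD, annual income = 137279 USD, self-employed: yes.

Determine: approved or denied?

Atomic conditions:
  cash reserves < 7 months: 31 < 7 is false
  loan-to-value ratio ≤ 95%: 82.6 ≤ 95 is true
  debt-to-income ratio ≥ 26.7%: 36.8 ≥ 26.7 is true
  down-payment percentage > 52%: 54.1 > 52 is true
  credit score ≤ 775: 640 ≤ 775 is true
  property type = primary: primary == primary is true
  co-signer present: yes → true
  requested loan amount ≥ 213437 USD: 363567 ≥ 213437 is true
  property type ∈ {investment, secondary}: primary is not in the set → false
  bankruptcies on record ≥ 0: 1 ≥ 0 is true
  late payments in last 24 months < 6: 12 < 6 is false
  cash reserves > 23 months: 31 > 23 is true
  citizen or permanent resident: no → false
  annual income ≥ 179721 USD: 137279 ≥ 179721 is false
  months employed ≥ 150 months: 165 ≥ 150 is true
  self-employed: yes → true
Combine:
[1.1] false AND true AND true = false
[1.2.1.2.1] true AND true = true
[1.2.1.2] NOT true = false
[1.2.1] true AND false = false
[1.2] NOT false = true
[1.3.1.1.2] true OR false = true
[1.3.1.1] true → true = true
[1.3.1] NOT true = false
[1.3] NOT false = true
[1] exactly-one(false, true, true) = false
[2.1.1] true AND false = false
[2.1.2] true AND false = false
[2.1] false OR false = false
[2.2.1] false AND true = false
[2.2.2] true OR true = true
[2.2] exactly-one(false, true) = true
[2] false AND true = false
[root] false → false (antecedent false ⇒ implication holds) = true
Overall: true → approved

Approved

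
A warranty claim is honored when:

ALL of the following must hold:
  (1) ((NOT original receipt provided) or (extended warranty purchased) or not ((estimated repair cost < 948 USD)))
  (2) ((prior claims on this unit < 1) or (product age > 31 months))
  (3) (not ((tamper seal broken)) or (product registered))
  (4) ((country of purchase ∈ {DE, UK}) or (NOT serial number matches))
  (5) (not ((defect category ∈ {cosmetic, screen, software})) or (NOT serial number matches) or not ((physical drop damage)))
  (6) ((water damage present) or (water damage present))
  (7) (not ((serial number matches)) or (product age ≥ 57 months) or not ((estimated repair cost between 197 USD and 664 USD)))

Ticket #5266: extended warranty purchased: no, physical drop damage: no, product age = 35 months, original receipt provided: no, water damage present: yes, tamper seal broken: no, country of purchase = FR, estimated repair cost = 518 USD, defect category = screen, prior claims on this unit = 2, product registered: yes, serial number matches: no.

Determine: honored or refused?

Atomic conditions:
  NOT original receipt provided: no → true
  extended warranty purchased: no → false
  estimated repair cost < 948 USD: 518 < 948 is true
  prior claims on this unit < 1: 2 < 1 is false
  product age > 31 months: 35 > 31 is true
  tamper seal broken: no → false
  product registered: yes → true
  country of purchase ∈ {DE, UK}: FR is not in the set → false
  NOT serial number matches: no → true
  defect category ∈ {cosmetic, screen, software}: screen is in the set → true
  physical drop damage: no → false
  water damage present: yes → true
  serial number matches: no → false
  product age ≥ 57 months: 35 ≥ 57 is false
  estimated repair cost between 197 USD and 664 USD: 518 in [197, 664] is true
Combine:
[1.3] NOT true = false
[1] true OR false OR false = true
[2] false OR true = true
[3.1] NOT false = true
[3] true OR true = true
[4] false OR true = true
[5.1] NOT true = false
[5.3] NOT false = true
[5] false OR true OR true = true
[6] true OR true = true
[7.1] NOT false = true
[7.3] NOT true = false
[7] true OR false OR false = true
[root] true AND true AND true AND true AND true AND true AND true = true
Overall: true → honored

Honored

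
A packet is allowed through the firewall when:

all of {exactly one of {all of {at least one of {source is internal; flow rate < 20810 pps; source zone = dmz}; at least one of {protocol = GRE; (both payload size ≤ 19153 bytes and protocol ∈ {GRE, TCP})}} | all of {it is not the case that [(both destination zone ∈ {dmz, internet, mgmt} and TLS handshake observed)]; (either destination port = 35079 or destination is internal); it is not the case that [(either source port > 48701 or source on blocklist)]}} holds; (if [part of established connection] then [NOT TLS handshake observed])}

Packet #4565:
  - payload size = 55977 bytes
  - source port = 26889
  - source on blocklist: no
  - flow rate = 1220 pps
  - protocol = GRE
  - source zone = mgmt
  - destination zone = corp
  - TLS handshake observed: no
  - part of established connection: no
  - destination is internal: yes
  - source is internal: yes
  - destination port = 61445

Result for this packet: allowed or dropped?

Atomic conditions:
  source is internal: yes → true
  flow rate < 20810 pps: 1220 < 20810 is true
  source zone = dmz: mgmt == dmz is false
  protocol = GRE: GRE == GRE is true
  payload size ≤ 19153 bytes: 55977 ≤ 19153 is false
  protocol ∈ {GRE, TCP}: GRE is in the set → true
  destination zone ∈ {dmz, internet, mgmt}: corp is not in the set → false
  TLS handshake observed: no → false
  destination port = 35079: 61445 == 35079 is false
  destination is internal: yes → true
  source port > 48701: 26889 > 48701 is false
  source on blocklist: no → false
  part of established connection: no → false
  NOT TLS handshake observed: no → true
Combine:
[1.1.1] true OR true OR false = true
[1.1.2.2] false AND true = false
[1.1.2] true OR false = true
[1.1] true AND true = true
[1.2.1.1] false AND false = false
[1.2.1] NOT false = true
[1.2.2] false OR true = true
[1.2.3.1] false OR false = false
[1.2.3] NOT false = true
[1.2] true AND true AND true = true
[1] exactly-one(true, true) = false
[2] false → true (antecedent false ⇒ implication holds) = true
[root] false AND true = false
Overall: false → dropped

Dropped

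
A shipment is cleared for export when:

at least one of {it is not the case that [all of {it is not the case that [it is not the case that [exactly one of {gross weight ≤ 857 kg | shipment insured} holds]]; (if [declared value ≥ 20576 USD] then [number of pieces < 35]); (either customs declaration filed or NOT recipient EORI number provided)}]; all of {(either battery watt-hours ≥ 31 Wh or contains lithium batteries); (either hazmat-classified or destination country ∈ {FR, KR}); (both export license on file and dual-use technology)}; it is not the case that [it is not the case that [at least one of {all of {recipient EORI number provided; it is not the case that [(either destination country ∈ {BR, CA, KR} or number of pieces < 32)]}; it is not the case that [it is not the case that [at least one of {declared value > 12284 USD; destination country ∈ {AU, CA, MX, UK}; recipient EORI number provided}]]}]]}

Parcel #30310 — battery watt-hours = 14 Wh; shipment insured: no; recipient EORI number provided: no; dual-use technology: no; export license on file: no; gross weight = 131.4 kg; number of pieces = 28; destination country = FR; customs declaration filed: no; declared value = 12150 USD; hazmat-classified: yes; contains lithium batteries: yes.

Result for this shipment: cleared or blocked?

Blocked

Atomic conditions:
  gross weight ≤ 857 kg: 131.4 ≤ 857 is true
  shipment insured: no → false
  declared value ≥ 20576 USD: 12150 ≥ 20576 is false
  number of pieces < 35: 28 < 35 is true
  customs declaration filed: no → false
  NOT recipient EORI number provided: no → true
  battery watt-hours ≥ 31 Wh: 14 ≥ 31 is false
  contains lithium batteries: yes → true
  hazmat-classified: yes → true
  destination country ∈ {FR, KR}: FR is in the set → true
  export license on file: no → false
  dual-use technology: no → false
  recipient EORI number provided: no → false
  destination country ∈ {BR, CA, KR}: FR is not in the set → false
  number of pieces < 32: 28 < 32 is true
  declared value > 12284 USD: 12150 > 12284 is false
  destination country ∈ {AU, CA, MX, UK}: FR is not in the set → false
Combine:
[1.1.1.1.1] exactly-one(true, false) = true
[1.1.1.1] NOT true = false
[1.1.1] NOT false = true
[1.1.2] false → true (antecedent false ⇒ implication holds) = true
[1.1.3] false OR true = true
[1.1] true AND true AND true = true
[1] NOT true = false
[2.1] false OR true = true
[2.2] true OR true = true
[2.3] false AND false = false
[2] true AND true AND false = false
[3.1.1.1.2.1] false OR true = true
[3.1.1.1.2] NOT true = false
[3.1.1.1] false AND false = false
[3.1.1.2.1.1] false OR false OR false = false
[3.1.1.2.1] NOT false = true
[3.1.1.2] NOT true = false
[3.1.1] false OR false = false
[3.1] NOT false = true
[3] NOT true = false
[root] false OR false OR false = false
Overall: false → blocked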